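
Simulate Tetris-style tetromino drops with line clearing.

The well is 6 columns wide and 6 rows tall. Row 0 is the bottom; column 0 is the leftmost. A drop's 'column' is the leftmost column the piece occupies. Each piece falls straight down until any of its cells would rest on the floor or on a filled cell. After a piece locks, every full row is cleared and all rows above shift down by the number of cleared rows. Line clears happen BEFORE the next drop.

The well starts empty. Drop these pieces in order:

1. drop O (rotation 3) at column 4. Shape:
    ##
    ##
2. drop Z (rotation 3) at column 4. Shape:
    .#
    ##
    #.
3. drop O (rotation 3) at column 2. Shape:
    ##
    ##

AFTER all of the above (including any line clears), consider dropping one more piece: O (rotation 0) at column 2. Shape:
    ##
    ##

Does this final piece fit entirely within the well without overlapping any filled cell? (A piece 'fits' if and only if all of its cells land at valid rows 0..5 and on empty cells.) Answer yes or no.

Answer: yes

Derivation:
Drop 1: O rot3 at col 4 lands with bottom-row=0; cleared 0 line(s) (total 0); column heights now [0 0 0 0 2 2], max=2
Drop 2: Z rot3 at col 4 lands with bottom-row=2; cleared 0 line(s) (total 0); column heights now [0 0 0 0 4 5], max=5
Drop 3: O rot3 at col 2 lands with bottom-row=0; cleared 0 line(s) (total 0); column heights now [0 0 2 2 4 5], max=5
Test piece O rot0 at col 2 (width 2): heights before test = [0 0 2 2 4 5]; fits = True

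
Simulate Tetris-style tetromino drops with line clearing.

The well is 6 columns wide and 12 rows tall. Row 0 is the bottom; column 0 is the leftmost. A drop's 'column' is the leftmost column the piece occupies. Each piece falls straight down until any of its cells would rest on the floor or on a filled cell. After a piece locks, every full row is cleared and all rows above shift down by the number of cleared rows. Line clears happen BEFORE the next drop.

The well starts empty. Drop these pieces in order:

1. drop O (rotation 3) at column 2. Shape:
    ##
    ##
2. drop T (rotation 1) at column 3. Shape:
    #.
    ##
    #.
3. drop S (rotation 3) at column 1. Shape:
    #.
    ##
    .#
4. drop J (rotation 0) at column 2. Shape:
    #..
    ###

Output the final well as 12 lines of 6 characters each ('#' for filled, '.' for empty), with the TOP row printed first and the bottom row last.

Answer: ......
......
......
......
......
..#...
..###.
.#.#..
.####.
..##..
..##..
..##..

Derivation:
Drop 1: O rot3 at col 2 lands with bottom-row=0; cleared 0 line(s) (total 0); column heights now [0 0 2 2 0 0], max=2
Drop 2: T rot1 at col 3 lands with bottom-row=2; cleared 0 line(s) (total 0); column heights now [0 0 2 5 4 0], max=5
Drop 3: S rot3 at col 1 lands with bottom-row=2; cleared 0 line(s) (total 0); column heights now [0 5 4 5 4 0], max=5
Drop 4: J rot0 at col 2 lands with bottom-row=5; cleared 0 line(s) (total 0); column heights now [0 5 7 6 6 0], max=7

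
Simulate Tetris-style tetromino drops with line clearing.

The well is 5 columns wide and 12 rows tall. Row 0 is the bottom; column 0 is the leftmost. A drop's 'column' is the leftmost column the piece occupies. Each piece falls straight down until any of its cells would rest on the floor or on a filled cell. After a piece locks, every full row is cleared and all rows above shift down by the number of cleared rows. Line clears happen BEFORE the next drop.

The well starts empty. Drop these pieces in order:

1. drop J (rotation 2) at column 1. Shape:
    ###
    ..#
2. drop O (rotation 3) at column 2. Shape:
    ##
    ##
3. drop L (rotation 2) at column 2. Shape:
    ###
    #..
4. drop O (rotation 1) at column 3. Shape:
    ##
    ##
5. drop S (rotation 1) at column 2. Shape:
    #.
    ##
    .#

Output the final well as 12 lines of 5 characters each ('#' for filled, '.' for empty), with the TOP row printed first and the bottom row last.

Drop 1: J rot2 at col 1 lands with bottom-row=0; cleared 0 line(s) (total 0); column heights now [0 2 2 2 0], max=2
Drop 2: O rot3 at col 2 lands with bottom-row=2; cleared 0 line(s) (total 0); column heights now [0 2 4 4 0], max=4
Drop 3: L rot2 at col 2 lands with bottom-row=4; cleared 0 line(s) (total 0); column heights now [0 2 6 6 6], max=6
Drop 4: O rot1 at col 3 lands with bottom-row=6; cleared 0 line(s) (total 0); column heights now [0 2 6 8 8], max=8
Drop 5: S rot1 at col 2 lands with bottom-row=8; cleared 0 line(s) (total 0); column heights now [0 2 11 10 8], max=11

Answer: .....
..#..
..##.
...#.
...##
...##
..###
..#..
..##.
..##.
.###.
...#.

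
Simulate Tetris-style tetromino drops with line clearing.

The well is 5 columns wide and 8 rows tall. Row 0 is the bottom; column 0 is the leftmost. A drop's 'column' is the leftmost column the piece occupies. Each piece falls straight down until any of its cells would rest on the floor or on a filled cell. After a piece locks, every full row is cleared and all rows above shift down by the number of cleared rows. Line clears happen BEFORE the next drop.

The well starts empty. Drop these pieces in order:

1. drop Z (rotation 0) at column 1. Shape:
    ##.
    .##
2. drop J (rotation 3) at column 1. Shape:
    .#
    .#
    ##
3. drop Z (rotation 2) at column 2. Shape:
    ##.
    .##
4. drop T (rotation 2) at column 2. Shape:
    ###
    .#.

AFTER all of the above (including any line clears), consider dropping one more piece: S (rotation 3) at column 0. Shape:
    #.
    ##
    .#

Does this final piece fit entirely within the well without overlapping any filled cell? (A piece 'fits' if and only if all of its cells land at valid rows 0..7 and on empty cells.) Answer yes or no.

Answer: yes

Derivation:
Drop 1: Z rot0 at col 1 lands with bottom-row=0; cleared 0 line(s) (total 0); column heights now [0 2 2 1 0], max=2
Drop 2: J rot3 at col 1 lands with bottom-row=2; cleared 0 line(s) (total 0); column heights now [0 3 5 1 0], max=5
Drop 3: Z rot2 at col 2 lands with bottom-row=4; cleared 0 line(s) (total 0); column heights now [0 3 6 6 5], max=6
Drop 4: T rot2 at col 2 lands with bottom-row=6; cleared 0 line(s) (total 0); column heights now [0 3 8 8 8], max=8
Test piece S rot3 at col 0 (width 2): heights before test = [0 3 8 8 8]; fits = True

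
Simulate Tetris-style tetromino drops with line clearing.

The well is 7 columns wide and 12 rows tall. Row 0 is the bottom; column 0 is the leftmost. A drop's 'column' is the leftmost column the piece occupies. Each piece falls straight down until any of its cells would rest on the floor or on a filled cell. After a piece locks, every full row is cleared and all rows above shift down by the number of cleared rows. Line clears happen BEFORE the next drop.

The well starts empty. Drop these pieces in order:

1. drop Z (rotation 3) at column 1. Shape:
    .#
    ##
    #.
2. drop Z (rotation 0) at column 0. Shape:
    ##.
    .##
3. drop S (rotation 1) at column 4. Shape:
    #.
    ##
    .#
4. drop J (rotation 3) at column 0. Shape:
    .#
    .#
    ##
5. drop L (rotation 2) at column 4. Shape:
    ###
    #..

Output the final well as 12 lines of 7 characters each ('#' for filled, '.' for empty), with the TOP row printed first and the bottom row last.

Answer: .......
.......
.......
.......
.#.....
.#.....
##.....
##..###
.##.#..
..#.#..
.##.##.
.#...#.

Derivation:
Drop 1: Z rot3 at col 1 lands with bottom-row=0; cleared 0 line(s) (total 0); column heights now [0 2 3 0 0 0 0], max=3
Drop 2: Z rot0 at col 0 lands with bottom-row=3; cleared 0 line(s) (total 0); column heights now [5 5 4 0 0 0 0], max=5
Drop 3: S rot1 at col 4 lands with bottom-row=0; cleared 0 line(s) (total 0); column heights now [5 5 4 0 3 2 0], max=5
Drop 4: J rot3 at col 0 lands with bottom-row=5; cleared 0 line(s) (total 0); column heights now [6 8 4 0 3 2 0], max=8
Drop 5: L rot2 at col 4 lands with bottom-row=3; cleared 0 line(s) (total 0); column heights now [6 8 4 0 5 5 5], max=8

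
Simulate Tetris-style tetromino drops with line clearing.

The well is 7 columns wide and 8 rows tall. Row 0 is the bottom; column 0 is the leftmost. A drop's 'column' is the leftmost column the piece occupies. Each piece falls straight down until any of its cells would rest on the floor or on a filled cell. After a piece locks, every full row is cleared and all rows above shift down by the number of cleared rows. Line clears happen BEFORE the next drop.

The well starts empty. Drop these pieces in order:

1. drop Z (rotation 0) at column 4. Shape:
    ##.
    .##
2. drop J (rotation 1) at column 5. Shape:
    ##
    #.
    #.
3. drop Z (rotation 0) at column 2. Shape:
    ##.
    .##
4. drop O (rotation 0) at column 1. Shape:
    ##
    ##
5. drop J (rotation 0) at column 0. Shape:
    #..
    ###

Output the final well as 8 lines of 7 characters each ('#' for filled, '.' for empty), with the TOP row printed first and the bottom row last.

Drop 1: Z rot0 at col 4 lands with bottom-row=0; cleared 0 line(s) (total 0); column heights now [0 0 0 0 2 2 1], max=2
Drop 2: J rot1 at col 5 lands with bottom-row=2; cleared 0 line(s) (total 0); column heights now [0 0 0 0 2 5 5], max=5
Drop 3: Z rot0 at col 2 lands with bottom-row=2; cleared 0 line(s) (total 0); column heights now [0 0 4 4 3 5 5], max=5
Drop 4: O rot0 at col 1 lands with bottom-row=4; cleared 0 line(s) (total 0); column heights now [0 6 6 4 3 5 5], max=6
Drop 5: J rot0 at col 0 lands with bottom-row=6; cleared 0 line(s) (total 0); column heights now [8 7 7 4 3 5 5], max=8

Answer: #......
###....
.##....
.##..##
..##.#.
...###.
....##.
.....##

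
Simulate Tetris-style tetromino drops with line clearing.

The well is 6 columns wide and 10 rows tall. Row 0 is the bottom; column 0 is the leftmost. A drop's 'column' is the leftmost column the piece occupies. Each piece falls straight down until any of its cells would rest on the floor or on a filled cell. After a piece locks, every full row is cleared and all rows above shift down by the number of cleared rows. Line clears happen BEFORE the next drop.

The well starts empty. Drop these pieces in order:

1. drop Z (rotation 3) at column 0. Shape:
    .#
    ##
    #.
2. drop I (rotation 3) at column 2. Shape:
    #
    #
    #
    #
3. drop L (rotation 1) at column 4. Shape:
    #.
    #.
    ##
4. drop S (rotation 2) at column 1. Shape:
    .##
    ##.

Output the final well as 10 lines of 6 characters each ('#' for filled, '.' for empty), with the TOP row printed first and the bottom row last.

Answer: ......
......
......
......
..##..
.##...
..#...
.##.#.
###.#.
#.#.##

Derivation:
Drop 1: Z rot3 at col 0 lands with bottom-row=0; cleared 0 line(s) (total 0); column heights now [2 3 0 0 0 0], max=3
Drop 2: I rot3 at col 2 lands with bottom-row=0; cleared 0 line(s) (total 0); column heights now [2 3 4 0 0 0], max=4
Drop 3: L rot1 at col 4 lands with bottom-row=0; cleared 0 line(s) (total 0); column heights now [2 3 4 0 3 1], max=4
Drop 4: S rot2 at col 1 lands with bottom-row=4; cleared 0 line(s) (total 0); column heights now [2 5 6 6 3 1], max=6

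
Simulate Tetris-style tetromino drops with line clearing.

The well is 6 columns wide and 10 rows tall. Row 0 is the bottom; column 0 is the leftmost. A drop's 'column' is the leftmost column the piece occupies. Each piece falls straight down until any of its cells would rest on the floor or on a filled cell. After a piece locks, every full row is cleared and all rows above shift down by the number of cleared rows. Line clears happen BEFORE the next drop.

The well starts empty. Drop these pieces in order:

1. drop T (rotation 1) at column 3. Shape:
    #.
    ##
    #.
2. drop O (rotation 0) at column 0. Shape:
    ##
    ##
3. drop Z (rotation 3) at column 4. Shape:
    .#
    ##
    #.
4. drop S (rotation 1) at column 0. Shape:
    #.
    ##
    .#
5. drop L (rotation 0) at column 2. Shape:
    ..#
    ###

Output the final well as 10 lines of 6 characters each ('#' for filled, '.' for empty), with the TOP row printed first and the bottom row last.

Answer: ......
......
......
......
....#.
#.####
##..##
.#.##.
##.##.
##.#..

Derivation:
Drop 1: T rot1 at col 3 lands with bottom-row=0; cleared 0 line(s) (total 0); column heights now [0 0 0 3 2 0], max=3
Drop 2: O rot0 at col 0 lands with bottom-row=0; cleared 0 line(s) (total 0); column heights now [2 2 0 3 2 0], max=3
Drop 3: Z rot3 at col 4 lands with bottom-row=2; cleared 0 line(s) (total 0); column heights now [2 2 0 3 4 5], max=5
Drop 4: S rot1 at col 0 lands with bottom-row=2; cleared 0 line(s) (total 0); column heights now [5 4 0 3 4 5], max=5
Drop 5: L rot0 at col 2 lands with bottom-row=4; cleared 0 line(s) (total 0); column heights now [5 4 5 5 6 5], max=6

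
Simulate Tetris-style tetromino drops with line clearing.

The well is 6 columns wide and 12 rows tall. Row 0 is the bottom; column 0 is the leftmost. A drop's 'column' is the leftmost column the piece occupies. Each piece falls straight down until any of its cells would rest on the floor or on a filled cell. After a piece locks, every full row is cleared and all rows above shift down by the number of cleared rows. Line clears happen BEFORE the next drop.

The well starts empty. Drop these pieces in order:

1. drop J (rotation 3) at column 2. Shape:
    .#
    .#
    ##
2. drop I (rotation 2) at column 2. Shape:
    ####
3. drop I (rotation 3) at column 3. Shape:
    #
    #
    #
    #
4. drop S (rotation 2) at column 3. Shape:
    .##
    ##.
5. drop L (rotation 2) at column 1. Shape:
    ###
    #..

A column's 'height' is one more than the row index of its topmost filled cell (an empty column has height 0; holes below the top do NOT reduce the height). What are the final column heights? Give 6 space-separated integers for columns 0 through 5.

Answer: 0 10 10 10 10 10

Derivation:
Drop 1: J rot3 at col 2 lands with bottom-row=0; cleared 0 line(s) (total 0); column heights now [0 0 1 3 0 0], max=3
Drop 2: I rot2 at col 2 lands with bottom-row=3; cleared 0 line(s) (total 0); column heights now [0 0 4 4 4 4], max=4
Drop 3: I rot3 at col 3 lands with bottom-row=4; cleared 0 line(s) (total 0); column heights now [0 0 4 8 4 4], max=8
Drop 4: S rot2 at col 3 lands with bottom-row=8; cleared 0 line(s) (total 0); column heights now [0 0 4 9 10 10], max=10
Drop 5: L rot2 at col 1 lands with bottom-row=8; cleared 0 line(s) (total 0); column heights now [0 10 10 10 10 10], max=10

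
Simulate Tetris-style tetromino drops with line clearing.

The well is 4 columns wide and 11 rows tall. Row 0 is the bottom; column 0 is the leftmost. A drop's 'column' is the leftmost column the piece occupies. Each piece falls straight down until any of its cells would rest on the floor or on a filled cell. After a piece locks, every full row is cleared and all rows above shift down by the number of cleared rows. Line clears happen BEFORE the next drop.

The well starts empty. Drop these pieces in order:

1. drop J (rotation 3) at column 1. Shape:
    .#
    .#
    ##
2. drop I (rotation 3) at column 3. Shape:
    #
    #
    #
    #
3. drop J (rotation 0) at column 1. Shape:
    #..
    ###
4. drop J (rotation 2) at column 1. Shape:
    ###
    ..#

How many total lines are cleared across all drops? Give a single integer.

Drop 1: J rot3 at col 1 lands with bottom-row=0; cleared 0 line(s) (total 0); column heights now [0 1 3 0], max=3
Drop 2: I rot3 at col 3 lands with bottom-row=0; cleared 0 line(s) (total 0); column heights now [0 1 3 4], max=4
Drop 3: J rot0 at col 1 lands with bottom-row=4; cleared 0 line(s) (total 0); column heights now [0 6 5 5], max=6
Drop 4: J rot2 at col 1 lands with bottom-row=5; cleared 0 line(s) (total 0); column heights now [0 7 7 7], max=7

Answer: 0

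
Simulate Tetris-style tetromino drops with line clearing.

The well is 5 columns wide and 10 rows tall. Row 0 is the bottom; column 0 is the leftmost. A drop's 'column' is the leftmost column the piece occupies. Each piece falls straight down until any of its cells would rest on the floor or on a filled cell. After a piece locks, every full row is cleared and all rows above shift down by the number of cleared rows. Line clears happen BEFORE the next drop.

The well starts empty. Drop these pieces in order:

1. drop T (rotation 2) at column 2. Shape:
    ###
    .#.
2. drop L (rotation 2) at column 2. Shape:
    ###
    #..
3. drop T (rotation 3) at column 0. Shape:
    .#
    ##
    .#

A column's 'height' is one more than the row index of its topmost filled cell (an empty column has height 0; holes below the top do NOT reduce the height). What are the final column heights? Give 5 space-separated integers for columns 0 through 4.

Drop 1: T rot2 at col 2 lands with bottom-row=0; cleared 0 line(s) (total 0); column heights now [0 0 2 2 2], max=2
Drop 2: L rot2 at col 2 lands with bottom-row=2; cleared 0 line(s) (total 0); column heights now [0 0 4 4 4], max=4
Drop 3: T rot3 at col 0 lands with bottom-row=0; cleared 1 line(s) (total 1); column heights now [0 2 3 3 3], max=3

Answer: 0 2 3 3 3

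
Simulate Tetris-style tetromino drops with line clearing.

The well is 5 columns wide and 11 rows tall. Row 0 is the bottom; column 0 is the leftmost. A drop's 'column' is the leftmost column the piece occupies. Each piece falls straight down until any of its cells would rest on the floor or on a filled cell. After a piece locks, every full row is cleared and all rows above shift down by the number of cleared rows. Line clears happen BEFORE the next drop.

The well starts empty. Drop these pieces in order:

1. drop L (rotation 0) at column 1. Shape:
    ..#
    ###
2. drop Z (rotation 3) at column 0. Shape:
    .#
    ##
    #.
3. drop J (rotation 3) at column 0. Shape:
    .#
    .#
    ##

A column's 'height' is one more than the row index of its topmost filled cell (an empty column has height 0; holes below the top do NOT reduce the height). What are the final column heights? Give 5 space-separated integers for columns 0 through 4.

Drop 1: L rot0 at col 1 lands with bottom-row=0; cleared 0 line(s) (total 0); column heights now [0 1 1 2 0], max=2
Drop 2: Z rot3 at col 0 lands with bottom-row=0; cleared 0 line(s) (total 0); column heights now [2 3 1 2 0], max=3
Drop 3: J rot3 at col 0 lands with bottom-row=3; cleared 0 line(s) (total 0); column heights now [4 6 1 2 0], max=6

Answer: 4 6 1 2 0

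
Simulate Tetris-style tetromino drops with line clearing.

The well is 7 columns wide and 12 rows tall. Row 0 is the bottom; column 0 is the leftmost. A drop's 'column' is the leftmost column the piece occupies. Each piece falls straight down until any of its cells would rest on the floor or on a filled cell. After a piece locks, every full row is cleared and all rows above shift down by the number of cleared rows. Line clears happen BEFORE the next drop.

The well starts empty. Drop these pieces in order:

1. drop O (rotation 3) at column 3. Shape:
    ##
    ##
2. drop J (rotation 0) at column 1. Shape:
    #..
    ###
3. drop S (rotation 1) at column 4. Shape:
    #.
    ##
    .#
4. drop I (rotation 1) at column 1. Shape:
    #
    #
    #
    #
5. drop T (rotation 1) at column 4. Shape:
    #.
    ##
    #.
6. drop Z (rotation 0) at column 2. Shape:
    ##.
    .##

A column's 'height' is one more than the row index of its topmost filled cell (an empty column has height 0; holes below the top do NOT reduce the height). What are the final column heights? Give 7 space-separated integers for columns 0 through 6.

Drop 1: O rot3 at col 3 lands with bottom-row=0; cleared 0 line(s) (total 0); column heights now [0 0 0 2 2 0 0], max=2
Drop 2: J rot0 at col 1 lands with bottom-row=2; cleared 0 line(s) (total 0); column heights now [0 4 3 3 2 0 0], max=4
Drop 3: S rot1 at col 4 lands with bottom-row=1; cleared 0 line(s) (total 0); column heights now [0 4 3 3 4 3 0], max=4
Drop 4: I rot1 at col 1 lands with bottom-row=4; cleared 0 line(s) (total 0); column heights now [0 8 3 3 4 3 0], max=8
Drop 5: T rot1 at col 4 lands with bottom-row=4; cleared 0 line(s) (total 0); column heights now [0 8 3 3 7 6 0], max=8
Drop 6: Z rot0 at col 2 lands with bottom-row=7; cleared 0 line(s) (total 0); column heights now [0 8 9 9 8 6 0], max=9

Answer: 0 8 9 9 8 6 0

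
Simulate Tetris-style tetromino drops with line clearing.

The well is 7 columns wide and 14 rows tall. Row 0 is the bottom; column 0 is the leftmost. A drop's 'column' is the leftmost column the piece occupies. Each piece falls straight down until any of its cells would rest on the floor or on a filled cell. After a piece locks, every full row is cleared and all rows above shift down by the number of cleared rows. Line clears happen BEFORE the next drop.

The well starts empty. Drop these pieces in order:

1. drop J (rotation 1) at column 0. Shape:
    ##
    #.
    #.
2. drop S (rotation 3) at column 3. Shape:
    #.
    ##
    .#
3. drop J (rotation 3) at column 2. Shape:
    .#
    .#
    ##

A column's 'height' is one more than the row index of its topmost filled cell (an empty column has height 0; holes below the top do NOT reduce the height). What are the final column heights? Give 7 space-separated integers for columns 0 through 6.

Drop 1: J rot1 at col 0 lands with bottom-row=0; cleared 0 line(s) (total 0); column heights now [3 3 0 0 0 0 0], max=3
Drop 2: S rot3 at col 3 lands with bottom-row=0; cleared 0 line(s) (total 0); column heights now [3 3 0 3 2 0 0], max=3
Drop 3: J rot3 at col 2 lands with bottom-row=3; cleared 0 line(s) (total 0); column heights now [3 3 4 6 2 0 0], max=6

Answer: 3 3 4 6 2 0 0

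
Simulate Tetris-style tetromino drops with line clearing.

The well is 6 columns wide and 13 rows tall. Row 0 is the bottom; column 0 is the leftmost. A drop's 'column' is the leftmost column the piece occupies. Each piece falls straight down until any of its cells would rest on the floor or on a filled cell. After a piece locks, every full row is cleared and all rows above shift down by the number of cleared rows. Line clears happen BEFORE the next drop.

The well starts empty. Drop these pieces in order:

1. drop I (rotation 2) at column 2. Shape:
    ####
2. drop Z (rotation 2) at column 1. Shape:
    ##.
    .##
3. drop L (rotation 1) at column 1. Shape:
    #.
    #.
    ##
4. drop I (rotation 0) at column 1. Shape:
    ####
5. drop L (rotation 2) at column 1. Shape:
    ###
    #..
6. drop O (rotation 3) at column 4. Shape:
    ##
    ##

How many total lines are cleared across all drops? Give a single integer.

Answer: 0

Derivation:
Drop 1: I rot2 at col 2 lands with bottom-row=0; cleared 0 line(s) (total 0); column heights now [0 0 1 1 1 1], max=1
Drop 2: Z rot2 at col 1 lands with bottom-row=1; cleared 0 line(s) (total 0); column heights now [0 3 3 2 1 1], max=3
Drop 3: L rot1 at col 1 lands with bottom-row=3; cleared 0 line(s) (total 0); column heights now [0 6 4 2 1 1], max=6
Drop 4: I rot0 at col 1 lands with bottom-row=6; cleared 0 line(s) (total 0); column heights now [0 7 7 7 7 1], max=7
Drop 5: L rot2 at col 1 lands with bottom-row=7; cleared 0 line(s) (total 0); column heights now [0 9 9 9 7 1], max=9
Drop 6: O rot3 at col 4 lands with bottom-row=7; cleared 0 line(s) (total 0); column heights now [0 9 9 9 9 9], max=9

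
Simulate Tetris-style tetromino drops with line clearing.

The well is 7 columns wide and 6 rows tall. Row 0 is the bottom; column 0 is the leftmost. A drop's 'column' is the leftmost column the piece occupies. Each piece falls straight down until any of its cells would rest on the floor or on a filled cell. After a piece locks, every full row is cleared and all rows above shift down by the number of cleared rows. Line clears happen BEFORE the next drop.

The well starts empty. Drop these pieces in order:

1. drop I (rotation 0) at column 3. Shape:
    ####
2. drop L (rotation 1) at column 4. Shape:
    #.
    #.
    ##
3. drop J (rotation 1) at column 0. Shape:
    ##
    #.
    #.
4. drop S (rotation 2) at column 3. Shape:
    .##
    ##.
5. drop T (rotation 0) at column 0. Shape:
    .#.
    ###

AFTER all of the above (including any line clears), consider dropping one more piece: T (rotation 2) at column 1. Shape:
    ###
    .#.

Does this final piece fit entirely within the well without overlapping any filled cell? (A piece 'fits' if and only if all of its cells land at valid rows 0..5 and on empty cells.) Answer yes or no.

Drop 1: I rot0 at col 3 lands with bottom-row=0; cleared 0 line(s) (total 0); column heights now [0 0 0 1 1 1 1], max=1
Drop 2: L rot1 at col 4 lands with bottom-row=1; cleared 0 line(s) (total 0); column heights now [0 0 0 1 4 2 1], max=4
Drop 3: J rot1 at col 0 lands with bottom-row=0; cleared 0 line(s) (total 0); column heights now [3 3 0 1 4 2 1], max=4
Drop 4: S rot2 at col 3 lands with bottom-row=4; cleared 0 line(s) (total 0); column heights now [3 3 0 5 6 6 1], max=6
Drop 5: T rot0 at col 0 lands with bottom-row=3; cleared 0 line(s) (total 0); column heights now [4 5 4 5 6 6 1], max=6
Test piece T rot2 at col 1 (width 3): heights before test = [4 5 4 5 6 6 1]; fits = True

Answer: yes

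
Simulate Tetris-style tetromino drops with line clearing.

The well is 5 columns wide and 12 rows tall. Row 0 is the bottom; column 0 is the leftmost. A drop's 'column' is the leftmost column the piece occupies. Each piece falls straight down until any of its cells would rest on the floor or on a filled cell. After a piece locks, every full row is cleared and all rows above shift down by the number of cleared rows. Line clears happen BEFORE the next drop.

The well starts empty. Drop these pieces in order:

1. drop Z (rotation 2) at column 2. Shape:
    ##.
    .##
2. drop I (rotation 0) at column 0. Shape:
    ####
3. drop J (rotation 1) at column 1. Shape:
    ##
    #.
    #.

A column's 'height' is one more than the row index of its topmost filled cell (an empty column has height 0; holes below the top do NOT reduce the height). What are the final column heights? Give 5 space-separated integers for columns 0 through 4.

Drop 1: Z rot2 at col 2 lands with bottom-row=0; cleared 0 line(s) (total 0); column heights now [0 0 2 2 1], max=2
Drop 2: I rot0 at col 0 lands with bottom-row=2; cleared 0 line(s) (total 0); column heights now [3 3 3 3 1], max=3
Drop 3: J rot1 at col 1 lands with bottom-row=3; cleared 0 line(s) (total 0); column heights now [3 6 6 3 1], max=6

Answer: 3 6 6 3 1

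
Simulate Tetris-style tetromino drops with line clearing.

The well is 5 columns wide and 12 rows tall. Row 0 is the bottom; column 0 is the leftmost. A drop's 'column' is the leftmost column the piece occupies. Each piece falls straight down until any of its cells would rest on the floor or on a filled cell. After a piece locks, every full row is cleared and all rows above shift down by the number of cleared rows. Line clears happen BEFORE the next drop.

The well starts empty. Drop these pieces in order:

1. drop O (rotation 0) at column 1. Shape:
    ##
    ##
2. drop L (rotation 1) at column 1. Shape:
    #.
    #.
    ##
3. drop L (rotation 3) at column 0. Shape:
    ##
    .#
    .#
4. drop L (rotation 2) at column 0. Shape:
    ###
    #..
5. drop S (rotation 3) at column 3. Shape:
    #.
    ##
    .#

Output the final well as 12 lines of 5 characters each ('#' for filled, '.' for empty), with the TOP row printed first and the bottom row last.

Answer: .....
.....
###..
#....
##...
.#...
.#...
.#...
.#...
.###.
.####
.##.#

Derivation:
Drop 1: O rot0 at col 1 lands with bottom-row=0; cleared 0 line(s) (total 0); column heights now [0 2 2 0 0], max=2
Drop 2: L rot1 at col 1 lands with bottom-row=2; cleared 0 line(s) (total 0); column heights now [0 5 3 0 0], max=5
Drop 3: L rot3 at col 0 lands with bottom-row=5; cleared 0 line(s) (total 0); column heights now [8 8 3 0 0], max=8
Drop 4: L rot2 at col 0 lands with bottom-row=8; cleared 0 line(s) (total 0); column heights now [10 10 10 0 0], max=10
Drop 5: S rot3 at col 3 lands with bottom-row=0; cleared 0 line(s) (total 0); column heights now [10 10 10 3 2], max=10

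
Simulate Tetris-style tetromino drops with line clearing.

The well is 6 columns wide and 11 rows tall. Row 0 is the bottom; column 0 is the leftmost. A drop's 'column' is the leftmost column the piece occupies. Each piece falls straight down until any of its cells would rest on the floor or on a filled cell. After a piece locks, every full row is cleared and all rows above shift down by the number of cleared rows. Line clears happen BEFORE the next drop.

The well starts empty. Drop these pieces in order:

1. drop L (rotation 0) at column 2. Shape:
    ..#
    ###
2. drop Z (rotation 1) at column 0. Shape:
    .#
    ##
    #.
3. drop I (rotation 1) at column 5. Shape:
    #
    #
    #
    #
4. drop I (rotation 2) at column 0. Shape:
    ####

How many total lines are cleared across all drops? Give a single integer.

Answer: 0

Derivation:
Drop 1: L rot0 at col 2 lands with bottom-row=0; cleared 0 line(s) (total 0); column heights now [0 0 1 1 2 0], max=2
Drop 2: Z rot1 at col 0 lands with bottom-row=0; cleared 0 line(s) (total 0); column heights now [2 3 1 1 2 0], max=3
Drop 3: I rot1 at col 5 lands with bottom-row=0; cleared 0 line(s) (total 0); column heights now [2 3 1 1 2 4], max=4
Drop 4: I rot2 at col 0 lands with bottom-row=3; cleared 0 line(s) (total 0); column heights now [4 4 4 4 2 4], max=4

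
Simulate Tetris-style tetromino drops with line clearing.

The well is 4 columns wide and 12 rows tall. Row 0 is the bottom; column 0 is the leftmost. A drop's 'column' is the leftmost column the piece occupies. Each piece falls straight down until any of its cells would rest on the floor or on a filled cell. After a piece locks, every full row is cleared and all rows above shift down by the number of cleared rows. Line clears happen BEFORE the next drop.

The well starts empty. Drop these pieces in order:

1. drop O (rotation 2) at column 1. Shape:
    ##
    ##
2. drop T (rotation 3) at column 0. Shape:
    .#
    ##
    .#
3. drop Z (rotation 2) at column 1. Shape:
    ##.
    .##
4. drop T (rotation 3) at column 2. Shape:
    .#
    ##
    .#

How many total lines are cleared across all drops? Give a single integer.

Answer: 0

Derivation:
Drop 1: O rot2 at col 1 lands with bottom-row=0; cleared 0 line(s) (total 0); column heights now [0 2 2 0], max=2
Drop 2: T rot3 at col 0 lands with bottom-row=2; cleared 0 line(s) (total 0); column heights now [4 5 2 0], max=5
Drop 3: Z rot2 at col 1 lands with bottom-row=4; cleared 0 line(s) (total 0); column heights now [4 6 6 5], max=6
Drop 4: T rot3 at col 2 lands with bottom-row=5; cleared 0 line(s) (total 0); column heights now [4 6 7 8], max=8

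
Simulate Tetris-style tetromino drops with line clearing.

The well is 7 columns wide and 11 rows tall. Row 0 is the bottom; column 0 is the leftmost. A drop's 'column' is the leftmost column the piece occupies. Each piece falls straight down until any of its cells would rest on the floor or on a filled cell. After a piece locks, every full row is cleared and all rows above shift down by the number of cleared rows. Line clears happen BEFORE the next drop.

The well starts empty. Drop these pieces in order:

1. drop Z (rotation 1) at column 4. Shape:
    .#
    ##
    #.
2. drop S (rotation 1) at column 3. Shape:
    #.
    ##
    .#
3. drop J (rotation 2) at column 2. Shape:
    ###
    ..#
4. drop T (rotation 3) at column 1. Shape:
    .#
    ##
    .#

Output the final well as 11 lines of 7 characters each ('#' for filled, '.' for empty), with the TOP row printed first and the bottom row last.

Drop 1: Z rot1 at col 4 lands with bottom-row=0; cleared 0 line(s) (total 0); column heights now [0 0 0 0 2 3 0], max=3
Drop 2: S rot1 at col 3 lands with bottom-row=2; cleared 0 line(s) (total 0); column heights now [0 0 0 5 4 3 0], max=5
Drop 3: J rot2 at col 2 lands with bottom-row=4; cleared 0 line(s) (total 0); column heights now [0 0 6 6 6 3 0], max=6
Drop 4: T rot3 at col 1 lands with bottom-row=6; cleared 0 line(s) (total 0); column heights now [0 8 9 6 6 3 0], max=9

Answer: .......
.......
..#....
.##....
..#....
..###..
...##..
...##..
....##.
....##.
....#..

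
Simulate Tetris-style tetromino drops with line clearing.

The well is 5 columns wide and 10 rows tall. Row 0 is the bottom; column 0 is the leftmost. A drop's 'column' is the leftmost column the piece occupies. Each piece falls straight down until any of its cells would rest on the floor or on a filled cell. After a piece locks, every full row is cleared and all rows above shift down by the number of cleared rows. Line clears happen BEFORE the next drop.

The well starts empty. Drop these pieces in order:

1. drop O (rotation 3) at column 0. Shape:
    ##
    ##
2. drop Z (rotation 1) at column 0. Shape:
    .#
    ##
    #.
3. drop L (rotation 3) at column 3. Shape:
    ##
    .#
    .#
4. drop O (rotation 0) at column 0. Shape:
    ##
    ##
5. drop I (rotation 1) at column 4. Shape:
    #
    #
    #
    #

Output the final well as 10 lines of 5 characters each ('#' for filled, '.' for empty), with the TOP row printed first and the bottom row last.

Drop 1: O rot3 at col 0 lands with bottom-row=0; cleared 0 line(s) (total 0); column heights now [2 2 0 0 0], max=2
Drop 2: Z rot1 at col 0 lands with bottom-row=2; cleared 0 line(s) (total 0); column heights now [4 5 0 0 0], max=5
Drop 3: L rot3 at col 3 lands with bottom-row=0; cleared 0 line(s) (total 0); column heights now [4 5 0 3 3], max=5
Drop 4: O rot0 at col 0 lands with bottom-row=5; cleared 0 line(s) (total 0); column heights now [7 7 0 3 3], max=7
Drop 5: I rot1 at col 4 lands with bottom-row=3; cleared 0 line(s) (total 0); column heights now [7 7 0 3 7], max=7

Answer: .....
.....
.....
##..#
##..#
.#..#
##..#
#..##
##..#
##..#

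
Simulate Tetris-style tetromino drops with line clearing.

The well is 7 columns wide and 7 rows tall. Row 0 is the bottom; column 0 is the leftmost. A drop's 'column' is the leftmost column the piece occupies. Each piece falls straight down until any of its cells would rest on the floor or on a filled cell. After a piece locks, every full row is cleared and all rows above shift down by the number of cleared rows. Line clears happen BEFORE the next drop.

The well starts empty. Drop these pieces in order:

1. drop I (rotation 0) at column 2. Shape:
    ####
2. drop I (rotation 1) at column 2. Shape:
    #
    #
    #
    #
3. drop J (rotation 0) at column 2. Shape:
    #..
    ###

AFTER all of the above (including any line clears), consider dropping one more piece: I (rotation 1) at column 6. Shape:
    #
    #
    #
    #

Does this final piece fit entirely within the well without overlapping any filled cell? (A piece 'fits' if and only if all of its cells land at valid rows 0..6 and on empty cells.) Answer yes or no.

Drop 1: I rot0 at col 2 lands with bottom-row=0; cleared 0 line(s) (total 0); column heights now [0 0 1 1 1 1 0], max=1
Drop 2: I rot1 at col 2 lands with bottom-row=1; cleared 0 line(s) (total 0); column heights now [0 0 5 1 1 1 0], max=5
Drop 3: J rot0 at col 2 lands with bottom-row=5; cleared 0 line(s) (total 0); column heights now [0 0 7 6 6 1 0], max=7
Test piece I rot1 at col 6 (width 1): heights before test = [0 0 7 6 6 1 0]; fits = True

Answer: yes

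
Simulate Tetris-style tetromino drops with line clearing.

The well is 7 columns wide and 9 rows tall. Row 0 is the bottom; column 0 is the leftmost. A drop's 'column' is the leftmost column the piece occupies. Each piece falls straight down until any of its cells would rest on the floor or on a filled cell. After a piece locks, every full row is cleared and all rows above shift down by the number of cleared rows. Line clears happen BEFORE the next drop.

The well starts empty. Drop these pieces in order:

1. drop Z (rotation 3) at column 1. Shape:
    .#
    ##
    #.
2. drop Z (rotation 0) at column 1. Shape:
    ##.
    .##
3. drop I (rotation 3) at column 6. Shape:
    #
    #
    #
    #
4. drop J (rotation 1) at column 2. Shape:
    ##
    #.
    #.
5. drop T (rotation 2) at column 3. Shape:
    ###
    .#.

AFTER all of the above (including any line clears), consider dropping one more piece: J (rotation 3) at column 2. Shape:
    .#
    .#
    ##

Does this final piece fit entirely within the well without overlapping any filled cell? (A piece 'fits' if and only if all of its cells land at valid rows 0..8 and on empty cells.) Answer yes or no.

Answer: no

Derivation:
Drop 1: Z rot3 at col 1 lands with bottom-row=0; cleared 0 line(s) (total 0); column heights now [0 2 3 0 0 0 0], max=3
Drop 2: Z rot0 at col 1 lands with bottom-row=3; cleared 0 line(s) (total 0); column heights now [0 5 5 4 0 0 0], max=5
Drop 3: I rot3 at col 6 lands with bottom-row=0; cleared 0 line(s) (total 0); column heights now [0 5 5 4 0 0 4], max=5
Drop 4: J rot1 at col 2 lands with bottom-row=5; cleared 0 line(s) (total 0); column heights now [0 5 8 8 0 0 4], max=8
Drop 5: T rot2 at col 3 lands with bottom-row=7; cleared 0 line(s) (total 0); column heights now [0 5 8 9 9 9 4], max=9
Test piece J rot3 at col 2 (width 2): heights before test = [0 5 8 9 9 9 4]; fits = False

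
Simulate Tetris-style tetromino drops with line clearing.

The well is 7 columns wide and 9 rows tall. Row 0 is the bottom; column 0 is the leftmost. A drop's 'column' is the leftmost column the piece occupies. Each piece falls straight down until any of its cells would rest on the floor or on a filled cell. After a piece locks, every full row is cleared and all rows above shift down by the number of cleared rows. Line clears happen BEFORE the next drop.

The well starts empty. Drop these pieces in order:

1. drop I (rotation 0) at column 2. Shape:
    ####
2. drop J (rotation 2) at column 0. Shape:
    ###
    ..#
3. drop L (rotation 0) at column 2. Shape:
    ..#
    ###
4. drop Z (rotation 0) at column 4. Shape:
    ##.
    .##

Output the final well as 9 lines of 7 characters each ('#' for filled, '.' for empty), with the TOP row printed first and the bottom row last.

Drop 1: I rot0 at col 2 lands with bottom-row=0; cleared 0 line(s) (total 0); column heights now [0 0 1 1 1 1 0], max=1
Drop 2: J rot2 at col 0 lands with bottom-row=1; cleared 0 line(s) (total 0); column heights now [3 3 3 1 1 1 0], max=3
Drop 3: L rot0 at col 2 lands with bottom-row=3; cleared 0 line(s) (total 0); column heights now [3 3 4 4 5 1 0], max=5
Drop 4: Z rot0 at col 4 lands with bottom-row=4; cleared 0 line(s) (total 0); column heights now [3 3 4 4 6 6 5], max=6

Answer: .......
.......
.......
....##.
....###
..###..
###....
..#....
..####.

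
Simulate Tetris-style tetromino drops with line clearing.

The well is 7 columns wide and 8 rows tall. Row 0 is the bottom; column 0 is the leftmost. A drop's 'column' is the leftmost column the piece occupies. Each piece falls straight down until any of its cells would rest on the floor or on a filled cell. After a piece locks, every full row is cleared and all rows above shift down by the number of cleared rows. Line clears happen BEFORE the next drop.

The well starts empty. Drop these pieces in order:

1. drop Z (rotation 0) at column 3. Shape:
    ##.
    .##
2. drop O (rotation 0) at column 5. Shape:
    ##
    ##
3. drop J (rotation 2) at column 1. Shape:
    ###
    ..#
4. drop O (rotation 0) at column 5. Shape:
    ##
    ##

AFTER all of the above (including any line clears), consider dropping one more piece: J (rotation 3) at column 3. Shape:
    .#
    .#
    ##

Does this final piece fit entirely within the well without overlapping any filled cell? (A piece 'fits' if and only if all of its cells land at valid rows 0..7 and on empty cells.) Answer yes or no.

Drop 1: Z rot0 at col 3 lands with bottom-row=0; cleared 0 line(s) (total 0); column heights now [0 0 0 2 2 1 0], max=2
Drop 2: O rot0 at col 5 lands with bottom-row=1; cleared 0 line(s) (total 0); column heights now [0 0 0 2 2 3 3], max=3
Drop 3: J rot2 at col 1 lands with bottom-row=2; cleared 0 line(s) (total 0); column heights now [0 4 4 4 2 3 3], max=4
Drop 4: O rot0 at col 5 lands with bottom-row=3; cleared 0 line(s) (total 0); column heights now [0 4 4 4 2 5 5], max=5
Test piece J rot3 at col 3 (width 2): heights before test = [0 4 4 4 2 5 5]; fits = True

Answer: yes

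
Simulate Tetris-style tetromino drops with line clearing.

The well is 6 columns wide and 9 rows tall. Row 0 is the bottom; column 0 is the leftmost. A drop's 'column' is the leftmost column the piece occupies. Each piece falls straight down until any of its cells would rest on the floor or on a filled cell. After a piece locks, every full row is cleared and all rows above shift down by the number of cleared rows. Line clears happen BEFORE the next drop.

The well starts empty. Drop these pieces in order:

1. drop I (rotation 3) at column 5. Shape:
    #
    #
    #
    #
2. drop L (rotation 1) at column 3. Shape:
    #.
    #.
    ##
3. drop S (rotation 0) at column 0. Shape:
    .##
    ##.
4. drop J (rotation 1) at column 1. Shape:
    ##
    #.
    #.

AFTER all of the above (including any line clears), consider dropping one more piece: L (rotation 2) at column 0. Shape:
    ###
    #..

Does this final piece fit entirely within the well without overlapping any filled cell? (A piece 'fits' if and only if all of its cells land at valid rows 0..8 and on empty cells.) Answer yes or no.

Answer: yes

Derivation:
Drop 1: I rot3 at col 5 lands with bottom-row=0; cleared 0 line(s) (total 0); column heights now [0 0 0 0 0 4], max=4
Drop 2: L rot1 at col 3 lands with bottom-row=0; cleared 0 line(s) (total 0); column heights now [0 0 0 3 1 4], max=4
Drop 3: S rot0 at col 0 lands with bottom-row=0; cleared 0 line(s) (total 0); column heights now [1 2 2 3 1 4], max=4
Drop 4: J rot1 at col 1 lands with bottom-row=2; cleared 0 line(s) (total 0); column heights now [1 5 5 3 1 4], max=5
Test piece L rot2 at col 0 (width 3): heights before test = [1 5 5 3 1 4]; fits = True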